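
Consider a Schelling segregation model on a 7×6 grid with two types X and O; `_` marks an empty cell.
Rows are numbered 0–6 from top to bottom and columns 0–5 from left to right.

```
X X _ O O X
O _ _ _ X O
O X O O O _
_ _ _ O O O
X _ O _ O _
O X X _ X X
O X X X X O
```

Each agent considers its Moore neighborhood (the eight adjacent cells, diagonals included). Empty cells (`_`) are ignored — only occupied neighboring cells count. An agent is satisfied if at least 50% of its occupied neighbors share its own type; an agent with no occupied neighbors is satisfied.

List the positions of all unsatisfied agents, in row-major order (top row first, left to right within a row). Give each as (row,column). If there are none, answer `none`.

(0,5), (1,0), (1,4), (2,1), (4,2), (5,0), (6,0), (6,5)

Row 0: (0,0)X 1/2 satisfied · (0,1)X 1/2 satisfied · (0,3)O 1/2 satisfied · (0,4)O 2/4 satisfied · (0,5)X 1/3 not
Row 1: (1,0)O 1/4 not · (1,4)X 1/6 not · (1,5)O 2/4 satisfied
Row 2: (2,0)O 1/2 satisfied · (2,1)X 0/3 not · (2,2)O 2/3 satisfied · (2,3)O 4/5 satisfied · (2,4)O 5/6 satisfied
Row 3: (3,3)O 6/6 satisfied · (3,4)O 5/5 satisfied · (3,5)O 3/3 satisfied
Row 4: (4,0)X 1/2 satisfied · (4,2)O 1/3 not · (4,4)O 3/5 satisfied
Row 5: (5,0)O 1/4 not · (5,1)X 4/7 satisfied · (5,2)X 4/5 satisfied · (5,4)X 3/5 satisfied · (5,5)X 2/4 satisfied
Row 6: (6,0)O 1/3 not · (6,1)X 3/5 satisfied · (6,2)X 4/4 satisfied · (6,3)X 4/4 satisfied · (6,4)X 3/4 satisfied · (6,5)O 0/3 not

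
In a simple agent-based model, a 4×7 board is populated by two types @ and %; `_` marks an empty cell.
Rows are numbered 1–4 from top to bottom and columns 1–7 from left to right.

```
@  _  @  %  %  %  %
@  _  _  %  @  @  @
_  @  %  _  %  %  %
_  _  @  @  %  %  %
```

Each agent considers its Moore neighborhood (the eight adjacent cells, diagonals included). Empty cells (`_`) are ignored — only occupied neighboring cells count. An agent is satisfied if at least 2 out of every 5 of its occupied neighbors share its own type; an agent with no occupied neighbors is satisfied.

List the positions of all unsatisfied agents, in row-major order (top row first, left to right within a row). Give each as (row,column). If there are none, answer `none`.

Row 1: (1,1)@ 1/1 ok · (1,3)@ 0/2 unhappy · (1,4)% 2/4 ok · (1,5)% 3/5 ok · (1,6)% 2/5 ok · (1,7)% 1/3 unhappy
Row 2: (2,1)@ 2/2 ok · (2,4)% 4/6 ok · (2,5)@ 1/7 unhappy · (2,6)@ 2/8 unhappy · (2,7)@ 1/5 unhappy
Row 3: (3,2)@ 2/3 ok · (3,3)% 1/4 unhappy · (3,5)% 4/7 ok · (3,6)% 5/8 ok · (3,7)% 3/5 ok
Row 4: (4,3)@ 2/3 ok · (4,4)@ 1/4 unhappy · (4,5)% 3/4 ok · (4,6)% 5/5 ok · (4,7)% 3/3 ok

(1,3), (1,7), (2,5), (2,6), (2,7), (3,3), (4,4)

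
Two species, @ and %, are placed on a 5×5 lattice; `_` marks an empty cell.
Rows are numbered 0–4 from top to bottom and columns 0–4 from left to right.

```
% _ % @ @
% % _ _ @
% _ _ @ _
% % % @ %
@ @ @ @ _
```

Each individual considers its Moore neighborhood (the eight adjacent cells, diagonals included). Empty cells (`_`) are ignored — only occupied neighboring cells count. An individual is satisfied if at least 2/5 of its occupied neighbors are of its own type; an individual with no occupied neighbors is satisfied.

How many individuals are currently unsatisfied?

Row 0: (0,0)% 2/2 ok · (0,2)% 1/2 ok · (0,3)@ 2/3 ok · (0,4)@ 2/2 ok
Row 1: (1,0)% 3/3 ok · (1,1)% 4/4 ok · (1,4)@ 3/3 ok
Row 2: (2,0)% 4/4 ok · (2,3)@ 2/4 ok
Row 3: (3,0)% 2/4 ok · (3,1)% 3/6 ok · (3,2)% 1/6 unhappy · (3,3)@ 3/5 ok · (3,4)% 0/3 unhappy
Row 4: (4,0)@ 1/3 unhappy · (4,1)@ 2/5 ok · (4,2)@ 3/5 ok · (4,3)@ 2/4 ok
Unsatisfied: (3,2), (3,4), (4,0) — 3 in total.

3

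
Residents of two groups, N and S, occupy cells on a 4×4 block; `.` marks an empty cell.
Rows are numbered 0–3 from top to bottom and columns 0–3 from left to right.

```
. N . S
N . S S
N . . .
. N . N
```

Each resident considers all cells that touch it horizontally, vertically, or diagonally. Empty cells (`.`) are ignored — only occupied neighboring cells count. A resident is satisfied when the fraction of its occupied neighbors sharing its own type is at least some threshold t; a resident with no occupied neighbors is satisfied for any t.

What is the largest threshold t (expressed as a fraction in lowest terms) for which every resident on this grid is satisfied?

(0,1)N 1/2
(0,3)S 2/2
(1,0)N 2/2
(1,2)S 2/3
(1,3)S 2/2
(2,0)N 2/2
(3,1)N 1/1
(3,3)N — no occupied neighbors
The smallest same-type fraction is 1/2 at (0,1), which reduces to 1/2. Any threshold above that leaves this resident unsatisfied.

1/2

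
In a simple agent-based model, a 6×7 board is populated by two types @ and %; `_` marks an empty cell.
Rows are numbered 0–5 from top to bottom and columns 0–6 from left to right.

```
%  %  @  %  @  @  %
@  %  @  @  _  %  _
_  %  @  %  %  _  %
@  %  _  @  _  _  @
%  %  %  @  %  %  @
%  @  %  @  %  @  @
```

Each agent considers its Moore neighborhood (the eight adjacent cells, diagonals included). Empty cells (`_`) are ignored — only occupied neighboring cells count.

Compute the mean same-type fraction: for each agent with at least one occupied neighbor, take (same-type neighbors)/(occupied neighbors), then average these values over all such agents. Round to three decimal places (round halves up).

Row 0: (0,0)% 2/3 · (0,1)% 2/5 · (0,2)@ 2/5 · (0,3)% 0/4 · (0,4)@ 2/4 · (0,5)@ 1/3 · (0,6)% 1/2
Row 1: (1,0)@ 0/4 · (1,1)% 3/7 · (1,2)@ 3/8 · (1,3)@ 4/7 · (1,5)% 3/5
Row 2: (2,1)% 2/6 · (2,2)@ 3/7 · (2,3)% 1/5 · (2,4)% 2/4 · (2,6)% 1/2
Row 3: (3,0)@ 0/4 · (3,1)% 4/6 · (3,3)@ 2/6 · (3,6)@ 1/3
Row 4: (4,0)% 3/5 · (4,1)% 5/7 · (4,2)% 3/7 · (4,3)@ 2/6 · (4,4)% 2/6 · (4,5)% 2/6 · (4,6)@ 3/4
Row 5: (5,0)% 2/3 · (5,1)@ 0/5 · (5,2)% 2/5 · (5,3)@ 1/5 · (5,4)% 2/5 · (5,5)@ 2/5 · (5,6)@ 2/3
Sum over 35 agents: 2/3 + 2/5 + 2/5 + 0/4 + 2/4 + 1/3 + 1/2 + 0/4 + 3/7 + 3/8 + 4/7 + 3/5 + 2/6 + 3/7 + 1/5 + 2/4 + 1/2 + 0/4 + 4/6 + 2/6 + 1/3 + 3/5 + 5/7 + 3/7 + 2/6 + 2/6 + 2/6 + 3/4 + 2/3 + 0/5 + 2/5 + 1/5 + 2/5 + 2/5 + 2/3 = 4003/280; mean = 4003/280 ÷ 35 = 4003/9800 = 0.408469… → 0.408.

0.408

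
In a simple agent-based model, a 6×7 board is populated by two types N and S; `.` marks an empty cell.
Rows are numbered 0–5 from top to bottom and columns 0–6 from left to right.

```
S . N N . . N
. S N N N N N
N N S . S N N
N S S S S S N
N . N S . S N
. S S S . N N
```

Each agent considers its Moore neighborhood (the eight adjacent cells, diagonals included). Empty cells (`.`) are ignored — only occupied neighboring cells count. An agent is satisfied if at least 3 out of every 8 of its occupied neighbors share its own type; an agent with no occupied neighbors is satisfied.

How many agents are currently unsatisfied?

(0,0)S 1/1 ✓
(0,2)N 3/4 ✓
(0,3)N 4/4 ✓
(0,6)N 2/2 ✓
(1,1)S 2/6 ✗
(1,2)N 4/6 ✓
(1,3)N 4/6 ✓
(1,4)N 4/5 ✓
(1,5)N 5/6 ✓
(1,6)N 4/4 ✓
(2,0)N 2/4 ✓
(2,1)N 3/7 ✓
(2,2)S 4/7 ✓
(2,4)S 3/7 ✓
(2,5)N 5/8 ✓
(2,6)N 4/5 ✓
(3,0)N 3/4 ✓
(3,1)S 2/7 ✗
(3,2)S 4/6 ✓
(3,3)S 5/6 ✓
(3,4)S 5/6 ✓
(3,5)S 3/7 ✓
(3,6)N 3/5 ✓
(4,0)N 1/3 ✗
(4,2)N 0/7 ✗
(4,3)S 5/6 ✓
(4,5)S 2/6 ✗
(4,6)N 3/5 ✓
(5,1)S 1/3 ✗
(5,2)S 3/4 ✓
(5,3)S 2/3 ✓
(5,5)N 2/3 ✓
(5,6)N 2/3 ✓
Unsatisfied: (1,1), (3,1), (4,0), (4,2), (4,5), (5,1) — 6 in total.

6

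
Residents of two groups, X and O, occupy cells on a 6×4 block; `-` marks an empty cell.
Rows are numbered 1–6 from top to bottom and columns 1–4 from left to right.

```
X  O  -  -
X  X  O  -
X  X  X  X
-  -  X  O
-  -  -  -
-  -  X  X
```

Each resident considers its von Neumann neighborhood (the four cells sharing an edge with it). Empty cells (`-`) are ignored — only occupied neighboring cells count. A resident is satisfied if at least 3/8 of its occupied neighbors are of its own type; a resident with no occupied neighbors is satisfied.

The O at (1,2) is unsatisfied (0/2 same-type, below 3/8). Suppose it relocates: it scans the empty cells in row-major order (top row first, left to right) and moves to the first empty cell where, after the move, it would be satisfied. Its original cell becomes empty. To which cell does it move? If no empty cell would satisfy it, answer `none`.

Vacating (1,2). Empty cells in order:
  (1,3): 1/1 same-type → satisfied — stop here.

(1,3)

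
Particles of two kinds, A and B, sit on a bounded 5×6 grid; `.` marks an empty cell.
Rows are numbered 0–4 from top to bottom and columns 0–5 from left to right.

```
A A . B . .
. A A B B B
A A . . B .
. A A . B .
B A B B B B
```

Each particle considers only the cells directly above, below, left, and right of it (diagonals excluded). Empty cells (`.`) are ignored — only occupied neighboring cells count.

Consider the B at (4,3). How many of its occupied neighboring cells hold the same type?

2

Occupied neighbors of (4,3): (4,2)=B, (4,4)=B.
Same type (B): 2 of 2.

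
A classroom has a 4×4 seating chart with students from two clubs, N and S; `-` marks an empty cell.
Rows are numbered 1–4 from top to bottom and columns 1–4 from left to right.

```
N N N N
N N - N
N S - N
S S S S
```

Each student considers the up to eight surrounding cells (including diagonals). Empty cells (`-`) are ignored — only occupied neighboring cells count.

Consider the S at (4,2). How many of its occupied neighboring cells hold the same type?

3

Occupied neighbors of (4,2): (3,1)=N, (3,2)=S, (4,1)=S, (4,3)=S.
Same type (S): 3 of 4.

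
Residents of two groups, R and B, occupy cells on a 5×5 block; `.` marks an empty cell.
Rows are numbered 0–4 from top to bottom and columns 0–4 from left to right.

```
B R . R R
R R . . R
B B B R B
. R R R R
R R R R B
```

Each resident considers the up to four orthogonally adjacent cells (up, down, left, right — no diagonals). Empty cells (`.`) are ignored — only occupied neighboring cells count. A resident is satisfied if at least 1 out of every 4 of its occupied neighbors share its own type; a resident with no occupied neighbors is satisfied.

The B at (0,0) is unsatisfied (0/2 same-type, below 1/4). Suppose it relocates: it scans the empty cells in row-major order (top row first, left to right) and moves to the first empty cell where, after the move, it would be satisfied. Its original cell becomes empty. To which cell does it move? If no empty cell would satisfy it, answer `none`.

(1,2)

Vacating (0,0). Empty cells in order:
  (0,2): 0/2 same-type → still unsatisfied.
  (1,2): 1/2 same-type → satisfied — stop here.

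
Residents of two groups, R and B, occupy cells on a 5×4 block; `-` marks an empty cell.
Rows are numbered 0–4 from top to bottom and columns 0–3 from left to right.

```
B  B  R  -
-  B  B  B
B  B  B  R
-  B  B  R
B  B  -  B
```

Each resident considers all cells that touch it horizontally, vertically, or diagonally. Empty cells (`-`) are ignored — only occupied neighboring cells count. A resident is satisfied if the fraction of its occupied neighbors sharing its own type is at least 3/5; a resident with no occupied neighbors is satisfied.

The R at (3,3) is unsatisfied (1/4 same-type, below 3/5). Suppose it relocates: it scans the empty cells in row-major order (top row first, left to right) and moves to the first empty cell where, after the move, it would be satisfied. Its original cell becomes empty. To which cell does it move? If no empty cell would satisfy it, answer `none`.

none

Vacating (3,3). Empty cells in order:
  (0,3): 1/3 same-type → still unsatisfied.
  (1,0): 0/5 same-type → still unsatisfied.
  (3,0): 0/5 same-type → still unsatisfied.
  (4,2): 0/4 same-type → still unsatisfied.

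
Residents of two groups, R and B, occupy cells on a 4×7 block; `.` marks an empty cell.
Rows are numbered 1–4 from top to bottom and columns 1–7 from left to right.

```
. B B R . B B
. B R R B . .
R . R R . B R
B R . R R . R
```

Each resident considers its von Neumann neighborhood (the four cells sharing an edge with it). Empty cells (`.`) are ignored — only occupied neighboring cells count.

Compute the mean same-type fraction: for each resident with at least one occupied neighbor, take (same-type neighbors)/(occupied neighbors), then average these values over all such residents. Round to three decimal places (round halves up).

(1,2)B 2/2
(1,3)B 1/3
(1,4)R 1/2
(1,6)B 1/1
(1,7)B 1/1
(2,2)B 1/2
(2,3)R 2/4
(2,4)R 3/4
(2,5)B 0/1
(3,1)R 0/1
(3,3)R 2/2
(3,4)R 3/3
(3,6)B 0/1
(3,7)R 1/2
(4,1)B 0/2
(4,2)R 0/1
(4,4)R 2/2
(4,5)R 1/1
(4,7)R 1/1
Sum over 19 residents: 2/2 + 1/3 + 1/2 + 1/1 + 1/1 + 1/2 + 2/4 + 3/4 + 0/1 + 0/1 + 2/2 + 3/3 + 0/1 + 1/2 + 0/2 + 0/1 + 2/2 + 1/1 + 1/1 = 133/12; mean = 133/12 ÷ 19 = 7/12 = 0.583333… → 0.583.

0.583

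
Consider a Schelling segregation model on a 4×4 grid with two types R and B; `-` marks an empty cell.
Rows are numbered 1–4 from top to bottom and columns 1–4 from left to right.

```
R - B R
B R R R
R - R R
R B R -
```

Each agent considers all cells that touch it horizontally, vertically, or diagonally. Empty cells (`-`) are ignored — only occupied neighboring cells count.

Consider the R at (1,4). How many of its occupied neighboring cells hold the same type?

Occupied neighbors of (1,4): (1,3)=B, (2,3)=R, (2,4)=R.
Same type (R): 2 of 3.

2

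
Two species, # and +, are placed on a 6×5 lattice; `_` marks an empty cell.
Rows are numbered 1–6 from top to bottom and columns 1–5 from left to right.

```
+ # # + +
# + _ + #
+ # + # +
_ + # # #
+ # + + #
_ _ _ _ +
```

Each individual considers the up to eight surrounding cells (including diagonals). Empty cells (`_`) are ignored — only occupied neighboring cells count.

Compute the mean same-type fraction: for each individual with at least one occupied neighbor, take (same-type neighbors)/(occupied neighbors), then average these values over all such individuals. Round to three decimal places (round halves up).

Row 1: (1,1)+ 1/3 · (1,2)# 2/4 · (1,3)# 1/4 · (1,4)+ 2/4 · (1,5)+ 2/3
Row 2: (2,1)# 2/5 · (2,2)+ 3/7 · (2,4)+ 4/7 · (2,5)# 1/5
Row 3: (3,1)+ 2/4 · (3,2)# 2/6 · (3,3)+ 3/7 · (3,4)# 4/7 · (3,5)+ 1/5
Row 4: (4,2)+ 4/7 · (4,3)# 4/8 · (4,4)# 4/8 · (4,5)# 3/5
Row 5: (5,1)+ 1/2 · (5,2)# 1/4 · (5,3)+ 2/5 · (5,4)+ 2/6 · (5,5)# 2/4
Row 6: (6,5)+ 1/2
Sum over 24 individuals: 1/3 + 2/4 + 1/4 + 2/4 + 2/3 + 2/5 + 3/7 + 4/7 + 1/5 + 2/4 + 2/6 + 3/7 + 4/7 + 1/5 + 4/7 + 4/8 + 4/8 + 3/5 + 1/2 + 1/4 + 2/5 + 2/6 + 2/4 + 1/2 = 2213/210; mean = 2213/210 ÷ 24 = 2213/5040 = 0.439087… → 0.439.

0.439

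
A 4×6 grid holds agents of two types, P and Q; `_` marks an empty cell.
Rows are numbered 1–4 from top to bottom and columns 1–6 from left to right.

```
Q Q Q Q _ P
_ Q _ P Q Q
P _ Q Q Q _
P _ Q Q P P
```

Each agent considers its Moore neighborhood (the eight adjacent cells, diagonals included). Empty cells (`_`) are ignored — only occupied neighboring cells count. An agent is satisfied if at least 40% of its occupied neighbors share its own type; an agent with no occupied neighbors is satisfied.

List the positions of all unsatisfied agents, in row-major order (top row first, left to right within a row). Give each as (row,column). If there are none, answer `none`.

(1,1)Q 2/2 satisfied
(1,2)Q 3/3 satisfied
(1,3)Q 3/4 satisfied
(1,4)Q 2/3 satisfied
(1,6)P 0/2 not
(2,2)Q 4/5 satisfied
(2,4)P 0/6 not
(2,5)Q 4/6 satisfied
(2,6)Q 2/3 satisfied
(3,1)P 1/2 satisfied
(3,3)Q 4/5 satisfied
(3,4)Q 5/7 satisfied
(3,5)Q 4/7 satisfied
(4,1)P 1/1 satisfied
(4,3)Q 3/3 satisfied
(4,4)Q 4/5 satisfied
(4,5)P 1/4 not
(4,6)P 1/2 satisfied

(1,6), (2,4), (4,5)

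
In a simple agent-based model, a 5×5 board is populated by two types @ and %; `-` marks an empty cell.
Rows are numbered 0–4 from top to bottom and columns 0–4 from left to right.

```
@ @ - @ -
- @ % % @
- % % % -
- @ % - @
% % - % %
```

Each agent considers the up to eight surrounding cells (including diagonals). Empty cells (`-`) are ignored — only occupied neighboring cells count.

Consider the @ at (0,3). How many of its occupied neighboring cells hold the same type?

1

Occupied neighbors of (0,3): (1,2)=%, (1,3)=%, (1,4)=@.
Same type (@): 1 of 3.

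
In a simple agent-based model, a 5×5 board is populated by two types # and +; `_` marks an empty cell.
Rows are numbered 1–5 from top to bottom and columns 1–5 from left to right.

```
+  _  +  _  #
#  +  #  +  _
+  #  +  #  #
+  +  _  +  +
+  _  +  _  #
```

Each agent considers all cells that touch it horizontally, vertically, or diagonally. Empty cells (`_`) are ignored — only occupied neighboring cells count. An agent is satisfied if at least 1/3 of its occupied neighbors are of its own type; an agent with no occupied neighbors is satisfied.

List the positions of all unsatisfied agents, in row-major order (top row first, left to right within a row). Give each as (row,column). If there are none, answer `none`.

Row 1: (1,1)+ 1/2 ✓ · (1,3)+ 2/3 ✓ · (1,5)# 0/1 ✗
Row 2: (2,1)# 1/4 ✗ · (2,2)+ 4/7 ✓ · (2,3)# 2/6 ✓ · (2,4)+ 2/6 ✓
Row 3: (3,1)+ 3/5 ✓ · (3,2)# 2/7 ✗ · (3,3)+ 4/7 ✓ · (3,4)# 2/6 ✓ · (3,5)# 1/4 ✗
Row 4: (4,1)+ 3/4 ✓ · (4,2)+ 5/6 ✓ · (4,4)+ 3/6 ✓ · (4,5)+ 1/4 ✗
Row 5: (5,1)+ 2/2 ✓ · (5,3)+ 2/2 ✓ · (5,5)# 0/2 ✗

(1,5), (2,1), (3,2), (3,5), (4,5), (5,5)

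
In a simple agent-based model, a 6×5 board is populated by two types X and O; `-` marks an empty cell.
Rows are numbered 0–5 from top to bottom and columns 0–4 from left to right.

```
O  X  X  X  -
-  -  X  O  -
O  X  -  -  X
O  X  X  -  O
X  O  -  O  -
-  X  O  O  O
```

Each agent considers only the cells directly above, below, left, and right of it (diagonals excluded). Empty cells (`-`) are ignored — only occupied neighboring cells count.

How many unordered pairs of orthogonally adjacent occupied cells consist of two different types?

11

Scan each occupied cell's neighbors to the right and below so each pair is counted once.
From row 0: 2 unlike of 5 pairs (running 2/5).
From row 1: 1 unlike of 1 pairs (running 3/6).
From row 2: 2 unlike of 4 pairs (running 5/10).
From row 3: 3 unlike of 4 pairs (running 8/14).
From row 4: 2 unlike of 3 pairs (running 10/17).
From row 5: 1 unlike of 3 pairs (running 11/20).
Total adjacent occupied pairs: 20; unlike-type pairs: 11.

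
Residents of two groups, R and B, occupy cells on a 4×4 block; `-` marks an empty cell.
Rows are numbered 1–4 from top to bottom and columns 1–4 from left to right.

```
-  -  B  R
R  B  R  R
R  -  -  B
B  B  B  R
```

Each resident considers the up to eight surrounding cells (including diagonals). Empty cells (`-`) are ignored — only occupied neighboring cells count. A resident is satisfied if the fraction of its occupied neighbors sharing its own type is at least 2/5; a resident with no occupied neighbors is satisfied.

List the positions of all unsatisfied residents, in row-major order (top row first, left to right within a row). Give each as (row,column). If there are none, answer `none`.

Row 1: (1,3)B 1/4 unhappy · (1,4)R 2/3 ok
Row 2: (2,1)R 1/2 ok · (2,2)B 1/4 unhappy · (2,3)R 2/5 ok · (2,4)R 2/4 ok
Row 3: (3,1)R 1/4 unhappy · (3,4)B 1/4 unhappy
Row 4: (4,1)B 1/2 ok · (4,2)B 2/3 ok · (4,3)B 2/3 ok · (4,4)R 0/2 unhappy

(1,3), (2,2), (3,1), (3,4), (4,4)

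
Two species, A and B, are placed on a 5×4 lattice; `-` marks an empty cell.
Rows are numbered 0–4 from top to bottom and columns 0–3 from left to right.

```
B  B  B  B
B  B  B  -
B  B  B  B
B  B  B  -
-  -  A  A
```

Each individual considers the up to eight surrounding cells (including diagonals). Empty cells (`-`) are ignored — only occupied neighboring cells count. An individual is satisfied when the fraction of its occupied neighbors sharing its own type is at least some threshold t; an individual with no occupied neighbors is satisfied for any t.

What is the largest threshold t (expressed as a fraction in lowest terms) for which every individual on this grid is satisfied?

1/3

Row 0: (0,0)B 3/3 · (0,1)B 5/5 · (0,2)B 4/4 · (0,3)B 2/2
Row 1: (1,0)B 5/5 · (1,1)B 8/8 · (1,2)B 7/7
Row 2: (2,0)B 5/5 · (2,1)B 8/8 · (2,2)B 6/6 · (2,3)B 3/3
Row 3: (3,0)B 3/3 · (3,1)B 5/6 · (3,2)B 4/6
Row 4: (4,2)A 1/3 · (4,3)A 1/2
The smallest same-type fraction is 1/3 at (4,2), which reduces to 1/3. Any threshold above that leaves this individual unsatisfied.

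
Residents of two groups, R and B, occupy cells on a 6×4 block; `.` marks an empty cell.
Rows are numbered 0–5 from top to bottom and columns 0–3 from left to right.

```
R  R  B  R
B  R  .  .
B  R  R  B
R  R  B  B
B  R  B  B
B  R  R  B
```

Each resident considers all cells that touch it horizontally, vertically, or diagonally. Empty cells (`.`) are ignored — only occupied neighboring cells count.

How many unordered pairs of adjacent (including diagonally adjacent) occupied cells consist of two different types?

29

Scan each occupied cell's neighbors to the right and below (and the two forward diagonals) so each pair is counted once.
From row 0: 5 unlike of 8 pairs (running 5/8).
From row 1: 3 unlike of 6 pairs (running 8/14).
From row 2: 7 unlike of 13 pairs (running 15/27).
From row 3: 5 unlike of 13 pairs (running 20/40).
From row 4: 7 unlike of 13 pairs (running 27/53).
From row 5: 2 unlike of 3 pairs (running 29/56).
Total adjacent occupied pairs: 56; unlike-type pairs: 29.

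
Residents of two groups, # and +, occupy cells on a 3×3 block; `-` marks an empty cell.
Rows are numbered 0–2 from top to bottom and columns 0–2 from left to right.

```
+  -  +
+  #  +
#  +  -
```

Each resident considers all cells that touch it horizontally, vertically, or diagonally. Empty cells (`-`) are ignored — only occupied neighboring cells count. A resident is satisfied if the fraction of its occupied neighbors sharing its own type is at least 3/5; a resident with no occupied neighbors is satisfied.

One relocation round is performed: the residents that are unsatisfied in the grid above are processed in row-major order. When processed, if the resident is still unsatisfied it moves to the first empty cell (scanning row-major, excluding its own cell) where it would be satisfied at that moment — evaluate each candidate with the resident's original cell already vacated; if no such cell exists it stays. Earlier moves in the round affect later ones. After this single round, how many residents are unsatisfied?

3

Initially unsatisfied (in order): (0,0), (0,2), (1,0), (1,1), (2,0), (2,1).
  (0,0) → (0,1).
  (0,2): now satisfied by earlier moves; stays.
  (1,0) → (2,2).
  (1,1): no empty cell satisfies it; stays.
  (2,0): no empty cell satisfies it; stays.
  (2,1): no empty cell satisfies it; stays.
Resulting grid:
- + +
- # +
# + +
Unsatisfied now: (1,1), (2,0), (2,1).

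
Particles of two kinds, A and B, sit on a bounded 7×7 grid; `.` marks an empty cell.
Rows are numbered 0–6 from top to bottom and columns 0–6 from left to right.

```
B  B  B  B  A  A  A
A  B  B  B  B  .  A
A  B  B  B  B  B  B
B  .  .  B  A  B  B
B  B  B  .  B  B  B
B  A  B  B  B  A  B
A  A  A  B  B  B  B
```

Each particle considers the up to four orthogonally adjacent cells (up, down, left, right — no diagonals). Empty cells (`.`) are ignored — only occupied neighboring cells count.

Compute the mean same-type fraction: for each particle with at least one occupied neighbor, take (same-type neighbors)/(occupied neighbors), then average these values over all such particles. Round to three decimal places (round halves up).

0.704

(0,0)B 1/2
(0,1)B 3/3
(0,2)B 3/3
(0,3)B 2/3
(0,4)A 1/3
(0,5)A 2/2
(0,6)A 2/2
(1,0)A 1/3
(1,1)B 3/4
(1,2)B 4/4
(1,3)B 4/4
(1,4)B 2/3
(1,6)A 1/2
(2,0)A 1/3
(2,1)B 2/3
(2,2)B 3/3
(2,3)B 4/4
(2,4)B 3/4
(2,5)B 3/3
(2,6)B 2/3
(3,0)B 1/2
(3,3)B 1/2
(3,4)A 0/4
(3,5)B 3/4
(3,6)B 3/3
(4,0)B 3/3
(4,1)B 2/3
(4,2)B 2/2
(4,4)B 2/3
(4,5)B 3/4
(4,6)B 3/3
(5,0)B 1/3
(5,1)A 1/4
(5,2)B 2/4
(5,3)B 3/3
(5,4)B 3/4
(5,5)A 0/4
(5,6)B 2/3
(6,0)A 1/2
(6,1)A 3/3
(6,2)A 1/3
(6,3)B 2/3
(6,4)B 3/3
(6,5)B 2/3
(6,6)B 2/2
Sum over 45 particles: 1/2 + 3/3 + 3/3 + 2/3 + 1/3 + 2/2 + 2/2 + 1/3 + 3/4 + 4/4 + 4/4 + 2/3 + 1/2 + 1/3 + 2/3 + 3/3 + 4/4 + 3/4 + 3/3 + 2/3 + 1/2 + 1/2 + 0/4 + 3/4 + 3/3 + 3/3 + 2/3 + 2/2 + 2/3 + 3/4 + 3/3 + 1/3 + 1/4 + 2/4 + 3/3 + 3/4 + 0/4 + 2/3 + 1/2 + 3/3 + 1/3 + 2/3 + 3/3 + 2/3 + 2/2 = 95/3; mean = 95/3 ÷ 45 = 19/27 = 0.703703… → 0.704.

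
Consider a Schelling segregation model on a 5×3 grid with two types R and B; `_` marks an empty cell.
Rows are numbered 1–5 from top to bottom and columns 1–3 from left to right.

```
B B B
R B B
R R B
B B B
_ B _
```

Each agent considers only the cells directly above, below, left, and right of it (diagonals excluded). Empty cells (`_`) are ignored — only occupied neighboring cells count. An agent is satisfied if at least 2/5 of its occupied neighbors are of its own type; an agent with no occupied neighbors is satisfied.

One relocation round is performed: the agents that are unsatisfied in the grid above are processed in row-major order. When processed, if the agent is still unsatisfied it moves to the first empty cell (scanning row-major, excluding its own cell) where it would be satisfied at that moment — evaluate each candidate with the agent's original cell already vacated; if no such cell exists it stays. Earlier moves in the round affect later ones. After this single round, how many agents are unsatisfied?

2

Initially unsatisfied (in order): (2,1), (3,2).
  (2,1): no empty cell satisfies it; stays.
  (3,2): no empty cell satisfies it; stays.
Resulting grid:
B B B
R B B
R R B
B B B
_ B _
Unsatisfied now: (2,1), (3,2).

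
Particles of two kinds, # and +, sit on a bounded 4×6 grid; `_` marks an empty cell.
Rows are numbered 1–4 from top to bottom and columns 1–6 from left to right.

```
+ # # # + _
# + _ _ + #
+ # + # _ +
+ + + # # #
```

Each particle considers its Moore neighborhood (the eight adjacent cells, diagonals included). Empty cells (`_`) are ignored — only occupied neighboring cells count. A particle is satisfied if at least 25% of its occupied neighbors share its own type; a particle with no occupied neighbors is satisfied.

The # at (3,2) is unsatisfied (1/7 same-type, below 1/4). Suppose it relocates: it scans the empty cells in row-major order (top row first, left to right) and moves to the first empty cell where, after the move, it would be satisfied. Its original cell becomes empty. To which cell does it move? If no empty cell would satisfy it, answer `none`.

(1,6)

Vacating (3,2). Empty cells in order:
  (1,6): 1/3 same-type → satisfied — stop here.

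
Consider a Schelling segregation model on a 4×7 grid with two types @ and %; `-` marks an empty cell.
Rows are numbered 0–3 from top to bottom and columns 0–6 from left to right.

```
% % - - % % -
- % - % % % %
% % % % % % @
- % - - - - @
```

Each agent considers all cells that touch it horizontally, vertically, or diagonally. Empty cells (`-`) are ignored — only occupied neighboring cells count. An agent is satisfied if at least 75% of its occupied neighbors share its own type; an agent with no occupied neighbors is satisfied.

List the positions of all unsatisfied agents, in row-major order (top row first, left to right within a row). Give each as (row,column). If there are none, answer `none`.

(2,5), (2,6), (3,6)

Row 0: (0,0)% 2/2 ✓ · (0,1)% 2/2 ✓ · (0,4)% 4/4 ✓ · (0,5)% 4/4 ✓
Row 1: (1,1)% 5/5 ✓ · (1,3)% 5/5 ✓ · (1,4)% 7/7 ✓ · (1,5)% 6/7 ✓ · (1,6)% 3/4 ✓
Row 2: (2,0)% 3/3 ✓ · (2,1)% 4/4 ✓ · (2,2)% 5/5 ✓ · (2,3)% 4/4 ✓ · (2,4)% 5/5 ✓ · (2,5)% 4/6 ✗ · (2,6)@ 1/4 ✗
Row 3: (3,1)% 3/3 ✓ · (3,6)@ 1/2 ✗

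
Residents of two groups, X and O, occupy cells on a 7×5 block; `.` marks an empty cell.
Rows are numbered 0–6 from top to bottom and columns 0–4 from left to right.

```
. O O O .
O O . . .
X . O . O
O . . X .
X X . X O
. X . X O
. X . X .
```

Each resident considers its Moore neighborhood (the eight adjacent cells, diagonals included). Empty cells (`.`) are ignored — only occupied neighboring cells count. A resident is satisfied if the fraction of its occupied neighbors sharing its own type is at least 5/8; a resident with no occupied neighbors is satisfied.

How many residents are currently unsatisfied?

Row 0: (0,1)O 3/3 ✓ · (0,2)O 3/3 ✓ · (0,3)O 1/1 ✓
Row 1: (1,0)O 2/3 ✓ · (1,1)O 4/5 ✓
Row 2: (2,0)X 0/3 ✗ · (2,2)O 1/2 ✗ · (2,4)O 0/1 ✗
Row 3: (3,0)O 0/3 ✗ · (3,3)X 1/4 ✗
Row 4: (4,0)X 2/3 ✓ · (4,1)X 2/3 ✓ · (4,3)X 2/4 ✗ · (4,4)O 1/4 ✗
Row 5: (5,1)X 3/3 ✓ · (5,3)X 2/4 ✗ · (5,4)O 1/4 ✗
Row 6: (6,1)X 1/1 ✓ · (6,3)X 1/2 ✗
Unsatisfied: (2,0), (2,2), (2,4), (3,0), (3,3), (4,3), (4,4), (5,3), (5,4), (6,3) — 10 in total.

10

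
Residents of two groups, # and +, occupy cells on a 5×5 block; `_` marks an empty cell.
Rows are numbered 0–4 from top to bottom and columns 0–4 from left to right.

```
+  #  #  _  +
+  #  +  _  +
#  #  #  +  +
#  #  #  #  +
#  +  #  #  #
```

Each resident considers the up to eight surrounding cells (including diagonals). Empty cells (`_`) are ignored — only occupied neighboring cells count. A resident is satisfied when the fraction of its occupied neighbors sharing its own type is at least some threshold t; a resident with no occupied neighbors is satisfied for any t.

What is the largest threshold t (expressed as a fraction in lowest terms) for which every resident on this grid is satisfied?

Row 0: (0,0)+ 1/3 · (0,1)# 2/5 · (0,2)# 2/3 · (0,4)+ 1/1
Row 1: (1,0)+ 1/5 · (1,1)# 5/8 · (1,2)+ 1/6 · (1,4)+ 3/3
Row 2: (2,0)# 4/5 · (2,1)# 6/8 · (2,2)# 5/7 · (2,3)+ 4/7 · (2,4)+ 3/4
Row 3: (3,0)# 4/5 · (3,1)# 7/8 · (3,2)# 6/8 · (3,3)# 5/8 · (3,4)+ 2/5
Row 4: (4,0)# 2/3 · (4,1)+ 0/5 · (4,2)# 4/5 · (4,3)# 4/5 · (4,4)# 2/3
The smallest same-type fraction is 0/5 at (4,1), which reduces to 0/1. Any threshold above that leaves this resident unsatisfied.

0/1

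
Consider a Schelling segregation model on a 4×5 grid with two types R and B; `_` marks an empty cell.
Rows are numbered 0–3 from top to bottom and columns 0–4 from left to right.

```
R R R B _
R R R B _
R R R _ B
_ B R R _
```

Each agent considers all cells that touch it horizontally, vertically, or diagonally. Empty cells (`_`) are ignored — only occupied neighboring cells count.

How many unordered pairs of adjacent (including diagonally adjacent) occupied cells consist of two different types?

10

Scan each occupied cell's neighbors to the right and below (and the two forward diagonals) so each pair is counted once.
From row 0: 3 unlike of 13 pairs (running 3/13).
From row 1: 2 unlike of 12 pairs (running 5/25).
From row 2: 4 unlike of 9 pairs (running 9/34).
From row 3: 1 unlike of 2 pairs (running 10/36).
Total adjacent occupied pairs: 36; unlike-type pairs: 10.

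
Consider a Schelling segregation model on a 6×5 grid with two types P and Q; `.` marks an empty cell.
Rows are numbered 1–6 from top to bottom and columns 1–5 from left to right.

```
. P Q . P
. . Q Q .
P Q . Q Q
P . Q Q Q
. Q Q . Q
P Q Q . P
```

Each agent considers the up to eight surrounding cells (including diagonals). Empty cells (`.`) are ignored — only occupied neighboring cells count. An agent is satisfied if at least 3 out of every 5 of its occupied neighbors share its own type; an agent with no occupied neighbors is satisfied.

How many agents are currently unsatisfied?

Row 1: (1,2)P 0/2 not · (1,3)Q 2/3 satisfied · (1,5)P 0/1 not
Row 2: (2,3)Q 4/5 satisfied · (2,4)Q 4/5 satisfied
Row 3: (3,1)P 1/2 not · (3,2)Q 2/4 not · (3,4)Q 6/6 satisfied · (3,5)Q 4/4 satisfied
Row 4: (4,1)P 1/3 not · (4,3)Q 5/5 satisfied · (4,4)Q 6/6 satisfied · (4,5)Q 4/4 satisfied
Row 5: (5,2)Q 4/6 satisfied · (5,3)Q 5/5 satisfied · (5,5)Q 2/3 satisfied
Row 6: (6,1)P 0/2 not · (6,2)Q 3/4 satisfied · (6,3)Q 3/3 satisfied · (6,5)P 0/1 not
Unsatisfied: (1,2), (1,5), (3,1), (3,2), (4,1), (6,1), (6,5) — 7 in total.

7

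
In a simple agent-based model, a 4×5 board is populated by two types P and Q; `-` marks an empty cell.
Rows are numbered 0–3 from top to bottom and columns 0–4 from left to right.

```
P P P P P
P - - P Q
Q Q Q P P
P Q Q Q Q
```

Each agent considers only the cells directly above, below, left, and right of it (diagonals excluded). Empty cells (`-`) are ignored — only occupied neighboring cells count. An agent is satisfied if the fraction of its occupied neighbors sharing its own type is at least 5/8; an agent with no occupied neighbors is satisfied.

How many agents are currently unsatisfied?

8

(0,0)P 2/2 ✓
(0,1)P 2/2 ✓
(0,2)P 2/2 ✓
(0,3)P 3/3 ✓
(0,4)P 1/2 ✗
(1,0)P 1/2 ✗
(1,3)P 2/3 ✓
(1,4)Q 0/3 ✗
(2,0)Q 1/3 ✗
(2,1)Q 3/3 ✓
(2,2)Q 2/3 ✓
(2,3)P 2/4 ✗
(2,4)P 1/3 ✗
(3,0)P 0/2 ✗
(3,1)Q 2/3 ✓
(3,2)Q 3/3 ✓
(3,3)Q 2/3 ✓
(3,4)Q 1/2 ✗
Unsatisfied: (0,4), (1,0), (1,4), (2,0), (2,3), (2,4), (3,0), (3,4) — 8 in total.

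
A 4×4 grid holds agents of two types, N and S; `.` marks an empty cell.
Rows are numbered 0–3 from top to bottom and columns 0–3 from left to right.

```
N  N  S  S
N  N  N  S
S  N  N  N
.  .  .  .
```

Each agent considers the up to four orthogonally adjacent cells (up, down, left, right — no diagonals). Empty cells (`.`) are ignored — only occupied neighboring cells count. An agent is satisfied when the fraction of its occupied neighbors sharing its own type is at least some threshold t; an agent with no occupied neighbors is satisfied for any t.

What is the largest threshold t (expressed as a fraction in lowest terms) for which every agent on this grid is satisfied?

0/1

(0,0)N 2/2
(0,1)N 2/3
(0,2)S 1/3
(0,3)S 2/2
(1,0)N 2/3
(1,1)N 4/4
(1,2)N 2/4
(1,3)S 1/3
(2,0)S 0/2
(2,1)N 2/3
(2,2)N 3/3
(2,3)N 1/2
The smallest same-type fraction is 0/2 at (2,0), which reduces to 0/1. Any threshold above that leaves this agent unsatisfied.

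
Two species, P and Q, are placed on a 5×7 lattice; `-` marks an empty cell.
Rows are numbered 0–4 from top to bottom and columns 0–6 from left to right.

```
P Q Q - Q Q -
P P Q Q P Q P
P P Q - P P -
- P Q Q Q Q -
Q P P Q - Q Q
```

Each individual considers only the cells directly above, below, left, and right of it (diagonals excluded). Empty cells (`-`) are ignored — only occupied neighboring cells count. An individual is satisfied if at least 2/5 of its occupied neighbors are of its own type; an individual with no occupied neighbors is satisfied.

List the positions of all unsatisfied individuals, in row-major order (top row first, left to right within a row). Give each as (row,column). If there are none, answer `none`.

(0,0)P 1/2 ok
(0,1)Q 1/3 unhappy
(0,2)Q 2/2 ok
(0,4)Q 1/2 ok
(0,5)Q 2/2 ok
(1,0)P 3/3 ok
(1,1)P 2/4 ok
(1,2)Q 3/4 ok
(1,3)Q 1/2 ok
(1,4)P 1/4 unhappy
(1,5)Q 1/4 unhappy
(1,6)P 0/1 unhappy
(2,0)P 2/2 ok
(2,1)P 3/4 ok
(2,2)Q 2/3 ok
(2,4)P 2/3 ok
(2,5)P 1/3 unhappy
(3,1)P 2/3 ok
(3,2)Q 2/4 ok
(3,3)Q 3/3 ok
(3,4)Q 2/3 ok
(3,5)Q 2/3 ok
(4,0)Q 0/1 unhappy
(4,1)P 2/3 ok
(4,2)P 1/3 unhappy
(4,3)Q 1/2 ok
(4,5)Q 2/2 ok
(4,6)Q 1/1 ok

(0,1), (1,4), (1,5), (1,6), (2,5), (4,0), (4,2)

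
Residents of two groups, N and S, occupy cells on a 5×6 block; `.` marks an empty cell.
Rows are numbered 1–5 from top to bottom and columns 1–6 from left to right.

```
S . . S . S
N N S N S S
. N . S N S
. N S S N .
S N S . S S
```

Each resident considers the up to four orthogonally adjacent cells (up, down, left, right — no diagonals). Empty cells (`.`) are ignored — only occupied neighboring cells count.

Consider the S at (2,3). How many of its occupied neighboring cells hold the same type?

0

Occupied neighbors of (2,3): (2,2)=N, (2,4)=N.
Same type (S): 0 of 2.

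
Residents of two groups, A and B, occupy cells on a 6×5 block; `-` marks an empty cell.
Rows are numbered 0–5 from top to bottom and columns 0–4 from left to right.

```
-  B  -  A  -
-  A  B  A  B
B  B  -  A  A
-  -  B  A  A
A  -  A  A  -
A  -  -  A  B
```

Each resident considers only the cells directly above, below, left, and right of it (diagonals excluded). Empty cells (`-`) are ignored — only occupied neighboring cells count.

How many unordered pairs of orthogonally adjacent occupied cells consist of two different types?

Scan each occupied cell's neighbors to the right and below so each pair is counted once.
From row 0: 1 unlike of 2 pairs (running 1/2).
From row 1: 5 unlike of 6 pairs (running 6/8).
From row 2: 0 unlike of 4 pairs (running 6/12).
From row 3: 2 unlike of 4 pairs (running 8/16).
From row 4: 0 unlike of 3 pairs (running 8/19).
From row 5: 1 unlike of 1 pairs (running 9/20).
Total adjacent occupied pairs: 20; unlike-type pairs: 9.

9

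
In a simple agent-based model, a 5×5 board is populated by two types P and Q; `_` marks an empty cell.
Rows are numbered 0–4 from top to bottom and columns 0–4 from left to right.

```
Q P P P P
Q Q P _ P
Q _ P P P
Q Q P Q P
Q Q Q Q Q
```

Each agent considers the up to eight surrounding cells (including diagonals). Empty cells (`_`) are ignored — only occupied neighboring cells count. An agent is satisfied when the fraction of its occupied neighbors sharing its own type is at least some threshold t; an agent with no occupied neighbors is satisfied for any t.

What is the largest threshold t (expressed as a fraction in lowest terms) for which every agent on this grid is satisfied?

Row 0: (0,0)Q 2/3 · (0,1)P 2/5 · (0,2)P 3/4 · (0,3)P 4/4 · (0,4)P 2/2
Row 1: (1,0)Q 3/4 · (1,1)Q 3/7 · (1,2)P 5/6 · (1,4)P 4/4
Row 2: (2,0)Q 4/4 · (2,2)P 3/6 · (2,3)P 6/7 · (2,4)P 3/4
Row 3: (3,0)Q 4/4 · (3,1)Q 5/7 · (3,2)P 2/7 · (3,3)Q 3/8 · (3,4)P 2/5
Row 4: (4,0)Q 3/3 · (4,1)Q 4/5 · (4,2)Q 4/5 · (4,3)Q 3/5 · (4,4)Q 2/3
The smallest same-type fraction is 2/7 at (3,2), which reduces to 2/7. Any threshold above that leaves this agent unsatisfied.

2/7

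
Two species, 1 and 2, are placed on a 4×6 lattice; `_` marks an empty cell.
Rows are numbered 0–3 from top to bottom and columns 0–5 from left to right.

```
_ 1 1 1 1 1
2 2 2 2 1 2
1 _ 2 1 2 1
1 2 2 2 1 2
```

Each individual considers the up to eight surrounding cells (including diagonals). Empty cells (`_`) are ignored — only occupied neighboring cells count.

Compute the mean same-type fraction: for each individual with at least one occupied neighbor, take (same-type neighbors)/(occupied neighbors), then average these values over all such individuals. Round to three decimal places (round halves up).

0.469

(0,1)1 1/4
(0,2)1 2/5
(0,3)1 3/5
(0,4)1 3/5
(0,5)1 2/3
(1,0)2 1/3
(1,1)2 3/6
(1,2)2 3/7
(1,3)2 3/8
(1,4)1 5/8
(1,5)2 1/5
(2,0)1 1/4
(2,2)2 6/7
(2,3)1 2/8
(2,4)2 4/8
(2,5)1 2/5
(3,0)1 1/2
(3,1)2 2/4
(3,2)2 3/4
(3,3)2 3/5
(3,4)1 2/5
(3,5)2 1/3
Sum over 22 individuals: 1/4 + 2/5 + 3/5 + 3/5 + 2/3 + 1/3 + 3/6 + 3/7 + 3/8 + 5/8 + 1/5 + 1/4 + 6/7 + 2/8 + 4/8 + 2/5 + 1/2 + 2/4 + 3/4 + 3/5 + 2/5 + 1/3 = 2167/210; mean = 2167/210 ÷ 22 = 197/420 = 0.469047… → 0.469.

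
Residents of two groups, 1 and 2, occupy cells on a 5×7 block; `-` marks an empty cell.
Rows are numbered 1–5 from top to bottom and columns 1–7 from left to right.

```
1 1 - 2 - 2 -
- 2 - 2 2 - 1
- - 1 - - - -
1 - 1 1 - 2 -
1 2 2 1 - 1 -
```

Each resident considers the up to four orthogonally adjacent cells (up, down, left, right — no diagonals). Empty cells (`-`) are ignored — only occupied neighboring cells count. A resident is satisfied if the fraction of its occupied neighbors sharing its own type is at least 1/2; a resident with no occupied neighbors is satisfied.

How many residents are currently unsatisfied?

4

(1,1)1 1/1 satisfied
(1,2)1 1/2 satisfied
(1,4)2 1/1 satisfied
(1,6)2 0/0 satisfied
(2,2)2 0/1 not
(2,4)2 2/2 satisfied
(2,5)2 1/1 satisfied
(2,7)1 0/0 satisfied
(3,3)1 1/1 satisfied
(4,1)1 1/1 satisfied
(4,3)1 2/3 satisfied
(4,4)1 2/2 satisfied
(4,6)2 0/1 not
(5,1)1 1/2 satisfied
(5,2)2 1/2 satisfied
(5,3)2 1/3 not
(5,4)1 1/2 satisfied
(5,6)1 0/1 not
Unsatisfied: (2,2), (4,6), (5,3), (5,6) — 4 in total.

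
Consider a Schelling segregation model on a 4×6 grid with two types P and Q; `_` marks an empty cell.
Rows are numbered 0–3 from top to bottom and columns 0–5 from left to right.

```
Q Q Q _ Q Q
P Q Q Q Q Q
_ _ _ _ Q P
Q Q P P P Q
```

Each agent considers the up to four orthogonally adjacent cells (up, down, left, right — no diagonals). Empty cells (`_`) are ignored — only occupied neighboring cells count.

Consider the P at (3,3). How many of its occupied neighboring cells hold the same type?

Occupied neighbors of (3,3): (3,2)=P, (3,4)=P.
Same type (P): 2 of 2.

2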